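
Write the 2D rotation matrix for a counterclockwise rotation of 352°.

Rotation matrix formula: [[cos θ, -sin θ], [sin θ, cos θ]]
For θ = 352°:
cos(352°) = 0.9903
sin(352°) = -0.1392
Result: [[0.9903, 0.1392], [-0.1392, 0.9903]]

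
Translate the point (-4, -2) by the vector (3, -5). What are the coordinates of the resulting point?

Translation by (3, -5) (homogeneous matrix [[1, 0, 3], [0, 1, -5], [0, 0, 1]]):
x' = -4 + 3 = -1
y' = -2 + -5 = -7
Result: (-1, -7)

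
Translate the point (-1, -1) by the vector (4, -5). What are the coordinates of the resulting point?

Translation by (4, -5) (homogeneous matrix [[1, 0, 4], [0, 1, -5], [0, 0, 1]]):
x' = -1 + 4 = 3
y' = -1 + -5 = -6
Result: (3, -6)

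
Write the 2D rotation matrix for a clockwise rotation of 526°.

Rotation matrix formula: [[cos θ, -sin θ], [sin θ, cos θ]]
A clockwise rotation by 526° is equivalent to a counterclockwise rotation by -526°.
For θ = -526°:
cos(-526°) = -0.9703
sin(-526°) = -0.2419
Result: [[-0.9703, 0.2419], [-0.2419, -0.9703]]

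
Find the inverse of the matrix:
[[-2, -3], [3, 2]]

For [[a,b],[c,d]], inverse = (1/det)·[[d,-b],[-c,a]]
det = (-2)(2) - (-3)(3) = -4 - -9 = 5
Inverse = (1/5)·[[2, 3], [-3, -2]]
= [[2/5, 3/5], [-3/5, -2/5]]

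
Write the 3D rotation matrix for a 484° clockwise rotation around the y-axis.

Rotation matrix for clockwise 484° around y-axis:
A clockwise rotation by 484° is a counterclockwise rotation by -484°.
cos(-484°) = -0.5592, sin(-484°) = -0.8290
Result: [[-0.5592, 0, -0.8290], [0, 1, 0], [0.8290, 0, -0.5592]]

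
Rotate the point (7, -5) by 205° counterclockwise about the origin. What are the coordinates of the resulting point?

Rotation matrix for 205°: [[cos 205°, -sin 205°], [sin 205°, cos 205°]] ≈ [[-0.906308, 0.422618], [-0.422618, -0.906308]]
[[-0.906308, 0.422618], [-0.422618, -0.906308]] × [7, -5]ᵀ ≈ [-8.4572, 1.5732]ᵀ
Result: (-8.4572, 1.5732)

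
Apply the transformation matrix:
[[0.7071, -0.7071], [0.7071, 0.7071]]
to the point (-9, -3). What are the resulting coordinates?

Matrix multiplication:
[[0.7071, -0.7071], [0.7071, 0.7071]] × [-9, -3]ᵀ
= [(0.7071)(-9) + (-0.7071)(-3), (0.7071)(-9) + (0.7071)(-3)]ᵀ
= [-4.2426, -8.4852]ᵀ
Result: (-4.2426, -8.4852)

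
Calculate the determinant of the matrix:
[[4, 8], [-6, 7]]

For a 2×2 matrix [[a, b], [c, d]], det = ad - bc
det = (4)(7) - (8)(-6) = 28 - -48 = 76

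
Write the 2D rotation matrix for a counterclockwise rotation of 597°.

Rotation matrix formula: [[cos θ, -sin θ], [sin θ, cos θ]]
For θ = 597°:
cos(597°) = -0.5446
sin(597°) = -0.8387
Result: [[-0.5446, 0.8387], [-0.8387, -0.5446]]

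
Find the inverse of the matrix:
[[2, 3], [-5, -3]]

For [[a,b],[c,d]], inverse = (1/det)·[[d,-b],[-c,a]]
det = (2)(-3) - (3)(-5) = -6 - -15 = 9
Inverse = (1/9)·[[-3, -3], [5, 2]]
= [[-1/3, -1/3], [5/9, 2/9]]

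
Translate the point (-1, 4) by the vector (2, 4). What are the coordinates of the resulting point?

Translation by (2, 4) (homogeneous matrix [[1, 0, 2], [0, 1, 4], [0, 0, 1]]):
x' = -1 + 2 = 1
y' = 4 + 4 = 8
Result: (1, 8)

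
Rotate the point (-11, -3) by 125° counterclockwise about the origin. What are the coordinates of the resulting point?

Rotation matrix for 125°: [[cos 125°, -sin 125°], [sin 125°, cos 125°]] ≈ [[-0.573576, -0.819152], [0.819152, -0.573576]]
[[-0.573576, -0.819152], [0.819152, -0.573576]] × [-11, -3]ᵀ ≈ [8.7668, -7.2899]ᵀ
Result: (8.7668, -7.2899)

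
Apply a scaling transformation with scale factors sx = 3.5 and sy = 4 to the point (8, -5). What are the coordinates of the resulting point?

Scaling matrix:
[[3.50, 0], [0, 4]]
Result: (8 × 3.5, -5 × 4) = (28, -20)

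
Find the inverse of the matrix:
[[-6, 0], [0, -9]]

For [[a,b],[c,d]], inverse = (1/det)·[[d,-b],[-c,a]]
det = (-6)(-9) - (0)(0) = 54 - 0 = 54
Inverse = (1/54)·[[-9, 0], [0, -6]]
= [[-1/6, 0], [0, -1/9]]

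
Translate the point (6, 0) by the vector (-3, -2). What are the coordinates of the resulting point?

Translation by (-3, -2) (homogeneous matrix [[1, 0, -3], [0, 1, -2], [0, 0, 1]]):
x' = 6 + -3 = 3
y' = 0 + -2 = -2
Result: (3, -2)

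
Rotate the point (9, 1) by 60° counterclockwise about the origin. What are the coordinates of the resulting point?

Rotation matrix for 60°: [[cos 60°, -sin 60°], [sin 60°, cos 60°]] ≈ [[0.500000, -0.866025], [0.866025, 0.500000]]
[[0.500000, -0.866025], [0.866025, 0.500000]] × [9, 1]ᵀ ≈ [3.6340, 8.2942]ᵀ
Result: (3.6340, 8.2942)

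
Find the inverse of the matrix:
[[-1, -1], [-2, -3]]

For [[a,b],[c,d]], inverse = (1/det)·[[d,-b],[-c,a]]
det = (-1)(-3) - (-1)(-2) = 3 - 2 = 1
Inverse = [[-3, 1], [2, -1]]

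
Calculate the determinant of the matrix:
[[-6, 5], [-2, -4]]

For a 2×2 matrix [[a, b], [c, d]], det = ad - bc
det = (-6)(-4) - (5)(-2) = 24 - -10 = 34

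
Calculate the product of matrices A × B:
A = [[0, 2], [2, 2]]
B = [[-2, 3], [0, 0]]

Matrix multiplication:
C[0][0] = 0×-2 + 2×0 = 0
C[0][1] = 0×3 + 2×0 = 0
C[1][0] = 2×-2 + 2×0 = -4
C[1][1] = 2×3 + 2×0 = 6
Result: [[0, 0], [-4, 6]]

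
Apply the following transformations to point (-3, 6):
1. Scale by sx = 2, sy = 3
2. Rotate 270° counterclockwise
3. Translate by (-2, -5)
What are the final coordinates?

Step 1: Scale → (-6, 18)
Step 2: Rotate 270° → (18, 6)
Step 3: Translate → (16, 1)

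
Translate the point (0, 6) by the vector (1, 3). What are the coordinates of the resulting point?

Translation by (1, 3) (homogeneous matrix [[1, 0, 1], [0, 1, 3], [0, 0, 1]]):
x' = 0 + 1 = 1
y' = 6 + 3 = 9
Result: (1, 9)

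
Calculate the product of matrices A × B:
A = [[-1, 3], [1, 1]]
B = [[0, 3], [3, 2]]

Matrix multiplication:
C[0][0] = -1×0 + 3×3 = 9
C[0][1] = -1×3 + 3×2 = 3
C[1][0] = 1×0 + 1×3 = 3
C[1][1] = 1×3 + 1×2 = 5
Result: [[9, 3], [3, 5]]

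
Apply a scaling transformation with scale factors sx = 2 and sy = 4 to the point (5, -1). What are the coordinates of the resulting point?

Scaling matrix:
[[2, 0], [0, 4]]
Result: (5 × 2, -1 × 4) = (10, -4)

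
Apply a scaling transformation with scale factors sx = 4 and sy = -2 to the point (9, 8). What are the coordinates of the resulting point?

Scaling matrix:
[[4, 0], [0, -2]]
Result: (9 × 4, 8 × -2) = (36, -16)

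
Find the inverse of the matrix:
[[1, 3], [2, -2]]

For [[a,b],[c,d]], inverse = (1/det)·[[d,-b],[-c,a]]
det = (1)(-2) - (3)(2) = -2 - 6 = -8
Inverse = (1/-8)·[[-2, -3], [-2, 1]]
= [[1/4, 3/8], [1/4, -1/8]]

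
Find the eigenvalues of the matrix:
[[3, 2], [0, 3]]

Characteristic equation: det(A - λI) = 0
λ² - (trace)λ + (det) = 0
trace = 3 + 3 = 6, det = (3)(3) - (2)(0) = 9
λ² - (6)λ + (9) = 0
λ = (6 ± √((6)² - 4·(9))) / 2 = (6 ± √0) / 2
Solving: λ = 3, 3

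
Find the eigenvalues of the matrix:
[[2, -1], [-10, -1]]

Characteristic equation: det(A - λI) = 0
λ² - (trace)λ + (det) = 0
trace = 2 + -1 = 1, det = (2)(-1) - (-1)(-10) = -12
λ² - (1)λ + (-12) = 0
λ = (1 ± √((1)² - 4·(-12))) / 2 = (1 ± √49) / 2
Solving: λ = -3, 4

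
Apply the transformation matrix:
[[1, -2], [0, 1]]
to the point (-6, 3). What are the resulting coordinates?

Matrix multiplication:
[[1, -2], [0, 1]] × [-6, 3]ᵀ
= [(1)(-6) + (-2)(3), (0)(-6) + (1)(3)]ᵀ
= [-12, 3]ᵀ
Result: (-12, 3)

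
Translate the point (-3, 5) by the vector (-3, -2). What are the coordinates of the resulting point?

Translation by (-3, -2) (homogeneous matrix [[1, 0, -3], [0, 1, -2], [0, 0, 1]]):
x' = -3 + -3 = -6
y' = 5 + -2 = 3
Result: (-6, 3)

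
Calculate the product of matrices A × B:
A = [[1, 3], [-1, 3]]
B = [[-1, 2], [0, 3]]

Matrix multiplication:
C[0][0] = 1×-1 + 3×0 = -1
C[0][1] = 1×2 + 3×3 = 11
C[1][0] = -1×-1 + 3×0 = 1
C[1][1] = -1×2 + 3×3 = 7
Result: [[-1, 11], [1, 7]]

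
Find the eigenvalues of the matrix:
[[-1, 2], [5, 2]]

Characteristic equation: det(A - λI) = 0
λ² - (trace)λ + (det) = 0
trace = -1 + 2 = 1, det = (-1)(2) - (2)(5) = -12
λ² - (1)λ + (-12) = 0
λ = (1 ± √((1)² - 4·(-12))) / 2 = (1 ± √49) / 2
Solving: λ = -3, 4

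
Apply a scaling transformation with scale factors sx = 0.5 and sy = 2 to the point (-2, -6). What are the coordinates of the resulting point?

Scaling matrix:
[[0.50, 0], [0, 2]]
Result: (-2 × 0.5, -6 × 2) = (-1, -12)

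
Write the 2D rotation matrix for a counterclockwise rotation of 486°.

Rotation matrix formula: [[cos θ, -sin θ], [sin θ, cos θ]]
For θ = 486°:
cos(486°) = -0.5878
sin(486°) = 0.8090
Result: [[-0.5878, -0.8090], [0.8090, -0.5878]]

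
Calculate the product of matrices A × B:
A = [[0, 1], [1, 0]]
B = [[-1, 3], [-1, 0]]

Matrix multiplication:
C[0][0] = 0×-1 + 1×-1 = -1
C[0][1] = 0×3 + 1×0 = 0
C[1][0] = 1×-1 + 0×-1 = -1
C[1][1] = 1×3 + 0×0 = 3
Result: [[-1, 0], [-1, 3]]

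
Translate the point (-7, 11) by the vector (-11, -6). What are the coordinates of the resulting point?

Translation by (-11, -6) (homogeneous matrix [[1, 0, -11], [0, 1, -6], [0, 0, 1]]):
x' = -7 + -11 = -18
y' = 11 + -6 = 5
Result: (-18, 5)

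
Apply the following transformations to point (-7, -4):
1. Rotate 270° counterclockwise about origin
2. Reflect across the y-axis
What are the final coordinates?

Step 1: Rotate 270° → (-4, 7)
Step 2: Reflect across y-axis → (4, 7)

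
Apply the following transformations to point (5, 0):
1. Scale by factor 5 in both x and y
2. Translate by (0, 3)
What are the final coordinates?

Step 1: Scale (5, 0) by 5 → (25, 0)
Step 2: Translate by (0, 3) → (25, 3)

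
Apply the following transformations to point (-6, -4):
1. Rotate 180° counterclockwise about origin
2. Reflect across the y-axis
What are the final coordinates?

Step 1: Rotate 180° → (6, 4)
Step 2: Reflect across y-axis → (-6, 4)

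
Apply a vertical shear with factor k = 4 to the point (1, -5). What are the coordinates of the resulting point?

Shear matrix for vertical shear with factor k = 4:
[[1, 0], [4, 1]]
Result: (1, -5) → (1, -1)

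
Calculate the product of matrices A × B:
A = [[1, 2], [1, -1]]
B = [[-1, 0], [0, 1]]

Matrix multiplication:
C[0][0] = 1×-1 + 2×0 = -1
C[0][1] = 1×0 + 2×1 = 2
C[1][0] = 1×-1 + -1×0 = -1
C[1][1] = 1×0 + -1×1 = -1
Result: [[-1, 2], [-1, -1]]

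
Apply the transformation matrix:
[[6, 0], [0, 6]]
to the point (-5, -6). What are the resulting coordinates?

Matrix multiplication:
[[6, 0], [0, 6]] × [-5, -6]ᵀ
= [(6)(-5) + (0)(-6), (0)(-5) + (6)(-6)]ᵀ
= [-30, -36]ᵀ
Result: (-30, -36)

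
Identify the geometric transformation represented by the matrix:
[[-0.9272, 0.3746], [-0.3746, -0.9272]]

This matrix represents: rotation by 202° counterclockwise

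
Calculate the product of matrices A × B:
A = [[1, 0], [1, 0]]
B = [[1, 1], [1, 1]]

Matrix multiplication:
C[0][0] = 1×1 + 0×1 = 1
C[0][1] = 1×1 + 0×1 = 1
C[1][0] = 1×1 + 0×1 = 1
C[1][1] = 1×1 + 0×1 = 1
Result: [[1, 1], [1, 1]]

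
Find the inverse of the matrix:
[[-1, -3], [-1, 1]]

For [[a,b],[c,d]], inverse = (1/det)·[[d,-b],[-c,a]]
det = (-1)(1) - (-3)(-1) = -1 - 3 = -4
Inverse = (1/-4)·[[1, 3], [1, -1]]
= [[-1/4, -3/4], [-1/4, 1/4]]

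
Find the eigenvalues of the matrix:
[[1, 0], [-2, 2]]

Characteristic equation: det(A - λI) = 0
λ² - (trace)λ + (det) = 0
trace = 1 + 2 = 3, det = (1)(2) - (0)(-2) = 2
λ² - (3)λ + (2) = 0
λ = (3 ± √((3)² - 4·(2))) / 2 = (3 ± √1) / 2
Solving: λ = 1, 2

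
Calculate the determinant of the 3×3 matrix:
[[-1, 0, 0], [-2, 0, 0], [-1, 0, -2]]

Expansion along first row:
det = -1·det([[0,0],[0,-2]]) - 0·det([[-2,0],[-1,-2]]) + 0·det([[-2,0],[-1,0]])
    = -1·(0·-2 - 0·0) - 0·(-2·-2 - 0·-1) + 0·(-2·0 - 0·-1)
    = -1·0 - 0·4 + 0·0
    = 0 + 0 + 0 = 0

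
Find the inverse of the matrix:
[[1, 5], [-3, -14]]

For [[a,b],[c,d]], inverse = (1/det)·[[d,-b],[-c,a]]
det = (1)(-14) - (5)(-3) = -14 - -15 = 1
Inverse = [[-14, -5], [3, 1]]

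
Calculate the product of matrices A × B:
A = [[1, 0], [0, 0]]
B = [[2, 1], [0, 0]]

Matrix multiplication:
C[0][0] = 1×2 + 0×0 = 2
C[0][1] = 1×1 + 0×0 = 1
C[1][0] = 0×2 + 0×0 = 0
C[1][1] = 0×1 + 0×0 = 0
Result: [[2, 1], [0, 0]]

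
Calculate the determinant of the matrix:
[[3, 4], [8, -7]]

For a 2×2 matrix [[a, b], [c, d]], det = ad - bc
det = (3)(-7) - (4)(8) = -21 - 32 = -53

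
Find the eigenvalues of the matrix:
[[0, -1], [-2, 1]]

Characteristic equation: det(A - λI) = 0
λ² - (trace)λ + (det) = 0
trace = 0 + 1 = 1, det = (0)(1) - (-1)(-2) = -2
λ² - (1)λ + (-2) = 0
λ = (1 ± √((1)² - 4·(-2))) / 2 = (1 ± √9) / 2
Solving: λ = -1, 2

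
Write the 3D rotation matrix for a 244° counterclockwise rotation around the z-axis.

Rotation matrix for counterclockwise 244° around z-axis:
cos(244°) = -0.4384, sin(244°) = -0.8988
Result: [[-0.4384, 0.8988, 0], [-0.8988, -0.4384, 0], [0, 0, 1]]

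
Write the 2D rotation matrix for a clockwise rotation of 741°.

Rotation matrix formula: [[cos θ, -sin θ], [sin θ, cos θ]]
A clockwise rotation by 741° is equivalent to a counterclockwise rotation by -741°.
For θ = -741°:
cos(-741°) = 0.9336
sin(-741°) = -0.3584
Result: [[0.9336, 0.3584], [-0.3584, 0.9336]]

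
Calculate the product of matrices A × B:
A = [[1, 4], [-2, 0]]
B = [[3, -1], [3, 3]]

Matrix multiplication:
C[0][0] = 1×3 + 4×3 = 15
C[0][1] = 1×-1 + 4×3 = 11
C[1][0] = -2×3 + 0×3 = -6
C[1][1] = -2×-1 + 0×3 = 2
Result: [[15, 11], [-6, 2]]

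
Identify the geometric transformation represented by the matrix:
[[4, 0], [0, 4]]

This matrix represents: uniform scaling by factor 4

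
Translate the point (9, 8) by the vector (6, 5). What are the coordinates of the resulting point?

Translation by (6, 5) (homogeneous matrix [[1, 0, 6], [0, 1, 5], [0, 0, 1]]):
x' = 9 + 6 = 15
y' = 8 + 5 = 13
Result: (15, 13)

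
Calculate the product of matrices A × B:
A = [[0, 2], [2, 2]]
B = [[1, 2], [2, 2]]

Matrix multiplication:
C[0][0] = 0×1 + 2×2 = 4
C[0][1] = 0×2 + 2×2 = 4
C[1][0] = 2×1 + 2×2 = 6
C[1][1] = 2×2 + 2×2 = 8
Result: [[4, 4], [6, 8]]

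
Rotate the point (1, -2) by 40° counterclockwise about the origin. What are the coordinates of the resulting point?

Rotation matrix for 40°: [[cos 40°, -sin 40°], [sin 40°, cos 40°]] ≈ [[0.766044, -0.642788], [0.642788, 0.766044]]
[[0.766044, -0.642788], [0.642788, 0.766044]] × [1, -2]ᵀ ≈ [2.0516, -0.8893]ᵀ
Result: (2.0516, -0.8893)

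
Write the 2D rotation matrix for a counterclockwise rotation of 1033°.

Rotation matrix formula: [[cos θ, -sin θ], [sin θ, cos θ]]
For θ = 1033°:
cos(1033°) = 0.6820
sin(1033°) = -0.7314
Result: [[0.6820, 0.7314], [-0.7314, 0.6820]]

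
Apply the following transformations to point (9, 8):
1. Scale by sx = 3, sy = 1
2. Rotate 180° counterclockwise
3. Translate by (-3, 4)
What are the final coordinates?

Step 1: Scale → (27, 8)
Step 2: Rotate 180° → (-27, -8)
Step 3: Translate → (-30, -4)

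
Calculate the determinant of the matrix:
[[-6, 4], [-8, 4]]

For a 2×2 matrix [[a, b], [c, d]], det = ad - bc
det = (-6)(4) - (4)(-8) = -24 - -32 = 8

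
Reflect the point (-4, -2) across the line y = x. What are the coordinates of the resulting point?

Reflection across line y = x: (-4, -2) → (-2, -4)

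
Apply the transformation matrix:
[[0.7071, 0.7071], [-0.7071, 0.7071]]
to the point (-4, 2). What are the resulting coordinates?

Matrix multiplication:
[[0.7071, 0.7071], [-0.7071, 0.7071]] × [-4, 2]ᵀ
= [(0.7071)(-4) + (0.7071)(2), (-0.7071)(-4) + (0.7071)(2)]ᵀ
= [-1.4142, 4.2426]ᵀ
Result: (-1.4142, 4.2426)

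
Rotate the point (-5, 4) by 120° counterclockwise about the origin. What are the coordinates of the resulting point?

Rotation matrix for 120°: [[cos 120°, -sin 120°], [sin 120°, cos 120°]] ≈ [[-0.500000, -0.866025], [0.866025, -0.500000]]
[[-0.500000, -0.866025], [0.866025, -0.500000]] × [-5, 4]ᵀ ≈ [-0.9641, -6.3301]ᵀ
Result: (-0.9641, -6.3301)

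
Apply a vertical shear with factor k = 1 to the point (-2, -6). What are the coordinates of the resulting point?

Shear matrix for vertical shear with factor k = 1:
[[1, 0], [1, 1]]
Result: (-2, -6) → (-2, -8)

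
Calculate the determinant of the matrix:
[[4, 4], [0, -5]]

For a 2×2 matrix [[a, b], [c, d]], det = ad - bc
det = (4)(-5) - (4)(0) = -20 - 0 = -20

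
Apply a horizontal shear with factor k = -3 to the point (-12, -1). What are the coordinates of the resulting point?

Shear matrix for horizontal shear with factor k = -3:
[[1, -3], [0, 1]]
Result: (-12, -1) → (-9, -1)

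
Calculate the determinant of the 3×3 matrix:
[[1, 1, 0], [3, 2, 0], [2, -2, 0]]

Expansion along first row:
det = 1·det([[2,0],[-2,0]]) - 1·det([[3,0],[2,0]]) + 0·det([[3,2],[2,-2]])
    = 1·(2·0 - 0·-2) - 1·(3·0 - 0·2) + 0·(3·-2 - 2·2)
    = 1·0 - 1·0 + 0·-10
    = 0 + 0 + 0 = 0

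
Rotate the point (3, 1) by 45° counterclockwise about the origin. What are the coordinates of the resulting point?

Rotation matrix for 45°: [[cos 45°, -sin 45°], [sin 45°, cos 45°]] ≈ [[0.707107, -0.707107], [0.707107, 0.707107]]
[[0.707107, -0.707107], [0.707107, 0.707107]] × [3, 1]ᵀ ≈ [1.4142, 2.8284]ᵀ
Result: (1.4142, 2.8284)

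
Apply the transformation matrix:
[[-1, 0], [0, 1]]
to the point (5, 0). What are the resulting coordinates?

Matrix multiplication:
[[-1, 0], [0, 1]] × [5, 0]ᵀ
= [(-1)(5) + (0)(0), (0)(5) + (1)(0)]ᵀ
= [-5, 0]ᵀ
Result: (-5, 0)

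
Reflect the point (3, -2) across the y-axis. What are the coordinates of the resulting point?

Reflection across y-axis: (3, -2) → (-3, -2)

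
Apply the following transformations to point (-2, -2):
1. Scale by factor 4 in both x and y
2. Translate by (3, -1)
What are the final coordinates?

Step 1: Scale (-2, -2) by 4 → (-8, -8)
Step 2: Translate by (3, -1) → (-5, -9)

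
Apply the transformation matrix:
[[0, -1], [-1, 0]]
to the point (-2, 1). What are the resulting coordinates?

Matrix multiplication:
[[0, -1], [-1, 0]] × [-2, 1]ᵀ
= [(0)(-2) + (-1)(1), (-1)(-2) + (0)(1)]ᵀ
= [-1, 2]ᵀ
Result: (-1, 2)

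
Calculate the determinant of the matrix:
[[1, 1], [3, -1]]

For a 2×2 matrix [[a, b], [c, d]], det = ad - bc
det = (1)(-1) - (1)(3) = -1 - 3 = -4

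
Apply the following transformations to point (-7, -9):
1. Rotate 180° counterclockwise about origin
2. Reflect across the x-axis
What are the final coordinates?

Step 1: Rotate 180° → (7, 9)
Step 2: Reflect across x-axis → (7, -9)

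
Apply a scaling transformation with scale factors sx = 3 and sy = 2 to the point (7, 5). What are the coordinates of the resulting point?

Scaling matrix:
[[3, 0], [0, 2]]
Result: (7 × 3, 5 × 2) = (21, 10)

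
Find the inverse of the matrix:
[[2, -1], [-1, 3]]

For [[a,b],[c,d]], inverse = (1/det)·[[d,-b],[-c,a]]
det = (2)(3) - (-1)(-1) = 6 - 1 = 5
Inverse = (1/5)·[[3, 1], [1, 2]]
= [[3/5, 1/5], [1/5, 2/5]]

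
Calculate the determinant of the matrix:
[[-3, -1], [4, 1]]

For a 2×2 matrix [[a, b], [c, d]], det = ad - bc
det = (-3)(1) - (-1)(4) = -3 - -4 = 1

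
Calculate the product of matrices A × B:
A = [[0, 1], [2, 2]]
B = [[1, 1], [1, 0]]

Matrix multiplication:
C[0][0] = 0×1 + 1×1 = 1
C[0][1] = 0×1 + 1×0 = 0
C[1][0] = 2×1 + 2×1 = 4
C[1][1] = 2×1 + 2×0 = 2
Result: [[1, 0], [4, 2]]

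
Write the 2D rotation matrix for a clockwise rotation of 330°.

Rotation matrix formula: [[cos θ, -sin θ], [sin θ, cos θ]]
A clockwise rotation by 330° is equivalent to a counterclockwise rotation by -330°.
For θ = -330°:
cos(-330°) = √3/2
sin(-330°) = 1/2
Result: [[√3/2, -1/2], [1/2, √3/2]]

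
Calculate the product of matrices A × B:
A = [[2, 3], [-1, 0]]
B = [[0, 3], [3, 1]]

Matrix multiplication:
C[0][0] = 2×0 + 3×3 = 9
C[0][1] = 2×3 + 3×1 = 9
C[1][0] = -1×0 + 0×3 = 0
C[1][1] = -1×3 + 0×1 = -3
Result: [[9, 9], [0, -3]]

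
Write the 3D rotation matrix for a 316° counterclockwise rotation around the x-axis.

Rotation matrix for counterclockwise 316° around x-axis:
cos(316°) = 0.7193, sin(316°) = -0.6947
Result: [[1, 0, 0], [0, 0.7193, 0.6947], [0, -0.6947, 0.7193]]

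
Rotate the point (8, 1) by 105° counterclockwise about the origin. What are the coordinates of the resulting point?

Rotation matrix for 105°: [[cos 105°, -sin 105°], [sin 105°, cos 105°]] ≈ [[-0.258819, -0.965926], [0.965926, -0.258819]]
[[-0.258819, -0.965926], [0.965926, -0.258819]] × [8, 1]ᵀ ≈ [-3.0365, 7.4686]ᵀ
Result: (-3.0365, 7.4686)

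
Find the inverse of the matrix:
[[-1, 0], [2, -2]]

For [[a,b],[c,d]], inverse = (1/det)·[[d,-b],[-c,a]]
det = (-1)(-2) - (0)(2) = 2 - 0 = 2
Inverse = (1/2)·[[-2, 0], [-2, -1]]
= [[-1, 0], [-1, -1/2]]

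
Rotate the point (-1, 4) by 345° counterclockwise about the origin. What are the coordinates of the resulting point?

Rotation matrix for 345°: [[cos 345°, -sin 345°], [sin 345°, cos 345°]] ≈ [[0.965926, 0.258819], [-0.258819, 0.965926]]
[[0.965926, 0.258819], [-0.258819, 0.965926]] × [-1, 4]ᵀ ≈ [0.0694, 4.1225]ᵀ
Result: (0.0694, 4.1225)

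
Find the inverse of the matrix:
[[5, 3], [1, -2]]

For [[a,b],[c,d]], inverse = (1/det)·[[d,-b],[-c,a]]
det = (5)(-2) - (3)(1) = -10 - 3 = -13
Inverse = (1/-13)·[[-2, -3], [-1, 5]]
= [[2/13, 3/13], [1/13, -5/13]]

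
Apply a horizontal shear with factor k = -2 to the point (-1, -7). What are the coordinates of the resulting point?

Shear matrix for horizontal shear with factor k = -2:
[[1, -2], [0, 1]]
Result: (-1, -7) → (13, -7)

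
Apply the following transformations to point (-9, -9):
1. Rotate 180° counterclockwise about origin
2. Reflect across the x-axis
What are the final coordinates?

Step 1: Rotate 180° → (9, 9)
Step 2: Reflect across x-axis → (9, -9)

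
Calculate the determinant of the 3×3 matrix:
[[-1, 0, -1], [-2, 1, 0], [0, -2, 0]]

Expansion along first row:
det = -1·det([[1,0],[-2,0]]) - 0·det([[-2,0],[0,0]]) + -1·det([[-2,1],[0,-2]])
    = -1·(1·0 - 0·-2) - 0·(-2·0 - 0·0) + -1·(-2·-2 - 1·0)
    = -1·0 - 0·0 + -1·4
    = 0 + 0 + -4 = -4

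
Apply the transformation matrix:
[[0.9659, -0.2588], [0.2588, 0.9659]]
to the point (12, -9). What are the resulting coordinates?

Matrix multiplication:
[[0.9659, -0.2588], [0.2588, 0.9659]] × [12, -9]ᵀ
= [(0.9659)(12) + (-0.2588)(-9), (0.2588)(12) + (0.9659)(-9)]ᵀ
= [13.9200, -5.5875]ᵀ
Result: (13.9200, -5.5875)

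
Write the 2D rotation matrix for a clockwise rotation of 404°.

Rotation matrix formula: [[cos θ, -sin θ], [sin θ, cos θ]]
A clockwise rotation by 404° is equivalent to a counterclockwise rotation by -404°.
For θ = -404°:
cos(-404°) = 0.7193
sin(-404°) = -0.6947
Result: [[0.7193, 0.6947], [-0.6947, 0.7193]]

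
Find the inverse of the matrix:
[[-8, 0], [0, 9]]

For [[a,b],[c,d]], inverse = (1/det)·[[d,-b],[-c,a]]
det = (-8)(9) - (0)(0) = -72 - 0 = -72
Inverse = (1/-72)·[[9, 0], [0, -8]]
= [[-1/8, 0], [0, 1/9]]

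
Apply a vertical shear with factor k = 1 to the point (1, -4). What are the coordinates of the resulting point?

Shear matrix for vertical shear with factor k = 1:
[[1, 0], [1, 1]]
Result: (1, -4) → (1, -3)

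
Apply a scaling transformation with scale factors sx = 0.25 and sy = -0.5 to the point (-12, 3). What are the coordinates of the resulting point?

Scaling matrix:
[[0.25, 0], [0, -0.50]]
Result: (-12 × 0.25, 3 × -0.5) = (-3, -1.5)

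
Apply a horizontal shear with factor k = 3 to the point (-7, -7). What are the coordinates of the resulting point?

Shear matrix for horizontal shear with factor k = 3:
[[1, 3], [0, 1]]
Result: (-7, -7) → (-28, -7)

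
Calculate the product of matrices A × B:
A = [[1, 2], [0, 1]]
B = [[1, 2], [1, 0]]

Matrix multiplication:
C[0][0] = 1×1 + 2×1 = 3
C[0][1] = 1×2 + 2×0 = 2
C[1][0] = 0×1 + 1×1 = 1
C[1][1] = 0×2 + 1×0 = 0
Result: [[3, 2], [1, 0]]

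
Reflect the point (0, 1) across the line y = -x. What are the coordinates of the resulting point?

Reflection across line y = -x: (0, 1) → (-1, 0)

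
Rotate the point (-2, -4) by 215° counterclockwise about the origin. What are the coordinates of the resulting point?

Rotation matrix for 215°: [[cos 215°, -sin 215°], [sin 215°, cos 215°]] ≈ [[-0.819152, 0.573576], [-0.573576, -0.819152]]
[[-0.819152, 0.573576], [-0.573576, -0.819152]] × [-2, -4]ᵀ ≈ [-0.6560, 4.4238]ᵀ
Result: (-0.6560, 4.4238)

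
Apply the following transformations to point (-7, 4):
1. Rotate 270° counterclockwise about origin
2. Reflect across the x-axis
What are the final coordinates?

Step 1: Rotate 270° → (4, 7)
Step 2: Reflect across x-axis → (4, -7)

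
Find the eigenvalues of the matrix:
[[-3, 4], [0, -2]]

Characteristic equation: det(A - λI) = 0
λ² - (trace)λ + (det) = 0
trace = -3 + -2 = -5, det = (-3)(-2) - (4)(0) = 6
λ² - (-5)λ + (6) = 0
λ = (-5 ± √((-5)² - 4·(6))) / 2 = (-5 ± √1) / 2
Solving: λ = -3, -2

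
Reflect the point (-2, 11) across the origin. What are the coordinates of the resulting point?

Reflection across origin: (-2, 11) → (2, -11)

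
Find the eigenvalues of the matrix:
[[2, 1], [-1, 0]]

Characteristic equation: det(A - λI) = 0
λ² - (trace)λ + (det) = 0
trace = 2 + 0 = 2, det = (2)(0) - (1)(-1) = 1
λ² - (2)λ + (1) = 0
λ = (2 ± √((2)² - 4·(1))) / 2 = (2 ± √0) / 2
Solving: λ = 1, 1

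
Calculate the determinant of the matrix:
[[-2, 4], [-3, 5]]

For a 2×2 matrix [[a, b], [c, d]], det = ad - bc
det = (-2)(5) - (4)(-3) = -10 - -12 = 2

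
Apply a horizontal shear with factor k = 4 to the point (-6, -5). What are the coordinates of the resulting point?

Shear matrix for horizontal shear with factor k = 4:
[[1, 4], [0, 1]]
Result: (-6, -5) → (-26, -5)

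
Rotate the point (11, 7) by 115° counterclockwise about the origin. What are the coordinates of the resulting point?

Rotation matrix for 115°: [[cos 115°, -sin 115°], [sin 115°, cos 115°]] ≈ [[-0.422618, -0.906308], [0.906308, -0.422618]]
[[-0.422618, -0.906308], [0.906308, -0.422618]] × [11, 7]ᵀ ≈ [-10.9930, 7.0111]ᵀ
Result: (-10.9930, 7.0111)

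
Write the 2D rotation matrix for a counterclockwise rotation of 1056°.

Rotation matrix formula: [[cos θ, -sin θ], [sin θ, cos θ]]
For θ = 1056°:
cos(1056°) = 0.9135
sin(1056°) = -0.4067
Result: [[0.9135, 0.4067], [-0.4067, 0.9135]]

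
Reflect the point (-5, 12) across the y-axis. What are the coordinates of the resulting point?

Reflection across y-axis: (-5, 12) → (5, 12)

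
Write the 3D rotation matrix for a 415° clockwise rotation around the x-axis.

Rotation matrix for clockwise 415° around x-axis:
A clockwise rotation by 415° is a counterclockwise rotation by -415°.
cos(-415°) = 0.5736, sin(-415°) = -0.8192
Result: [[1, 0, 0], [0, 0.5736, 0.8192], [0, -0.8192, 0.5736]]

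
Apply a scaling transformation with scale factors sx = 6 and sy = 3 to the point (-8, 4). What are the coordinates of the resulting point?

Scaling matrix:
[[6, 0], [0, 3]]
Result: (-8 × 6, 4 × 3) = (-48, 12)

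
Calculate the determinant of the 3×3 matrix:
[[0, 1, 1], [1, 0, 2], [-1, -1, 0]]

Expansion along first row:
det = 0·det([[0,2],[-1,0]]) - 1·det([[1,2],[-1,0]]) + 1·det([[1,0],[-1,-1]])
    = 0·(0·0 - 2·-1) - 1·(1·0 - 2·-1) + 1·(1·-1 - 0·-1)
    = 0·2 - 1·2 + 1·-1
    = 0 + -2 + -1 = -3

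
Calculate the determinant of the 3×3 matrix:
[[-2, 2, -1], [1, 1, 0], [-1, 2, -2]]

Expansion along first row:
det = -2·det([[1,0],[2,-2]]) - 2·det([[1,0],[-1,-2]]) + -1·det([[1,1],[-1,2]])
    = -2·(1·-2 - 0·2) - 2·(1·-2 - 0·-1) + -1·(1·2 - 1·-1)
    = -2·-2 - 2·-2 + -1·3
    = 4 + 4 + -3 = 5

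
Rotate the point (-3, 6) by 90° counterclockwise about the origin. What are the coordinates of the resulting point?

Rotation matrix for 90°: [[cos 90°, -sin 90°], [sin 90°, cos 90°]] = [[0, -1], [1, 0]]
[[0, -1], [1, 0]] × [-3, 6]ᵀ = [-6, -3]ᵀ
Result: (-6, -3)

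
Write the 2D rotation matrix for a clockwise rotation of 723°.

Rotation matrix formula: [[cos θ, -sin θ], [sin θ, cos θ]]
A clockwise rotation by 723° is equivalent to a counterclockwise rotation by -723°.
For θ = -723°:
cos(-723°) = 0.9986
sin(-723°) = -0.0523
Result: [[0.9986, 0.0523], [-0.0523, 0.9986]]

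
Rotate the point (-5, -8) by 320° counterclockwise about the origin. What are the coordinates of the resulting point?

Rotation matrix for 320°: [[cos 320°, -sin 320°], [sin 320°, cos 320°]] ≈ [[0.766044, 0.642788], [-0.642788, 0.766044]]
[[0.766044, 0.642788], [-0.642788, 0.766044]] × [-5, -8]ᵀ ≈ [-8.9725, -2.9144]ᵀ
Result: (-8.9725, -2.9144)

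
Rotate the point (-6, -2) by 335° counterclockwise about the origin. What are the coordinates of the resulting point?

Rotation matrix for 335°: [[cos 335°, -sin 335°], [sin 335°, cos 335°]] ≈ [[0.906308, 0.422618], [-0.422618, 0.906308]]
[[0.906308, 0.422618], [-0.422618, 0.906308]] × [-6, -2]ᵀ ≈ [-6.2831, 0.7231]ᵀ
Result: (-6.2831, 0.7231)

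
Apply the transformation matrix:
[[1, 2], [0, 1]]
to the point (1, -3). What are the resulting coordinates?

Matrix multiplication:
[[1, 2], [0, 1]] × [1, -3]ᵀ
= [(1)(1) + (2)(-3), (0)(1) + (1)(-3)]ᵀ
= [-5, -3]ᵀ
Result: (-5, -3)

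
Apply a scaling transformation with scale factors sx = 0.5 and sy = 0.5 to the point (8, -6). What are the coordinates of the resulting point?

Scaling matrix:
[[0.50, 0], [0, 0.50]]
Result: (8 × 0.5, -6 × 0.5) = (4, -3)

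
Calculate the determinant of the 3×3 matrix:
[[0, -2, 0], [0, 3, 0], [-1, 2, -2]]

Expansion along first row:
det = 0·det([[3,0],[2,-2]]) - -2·det([[0,0],[-1,-2]]) + 0·det([[0,3],[-1,2]])
    = 0·(3·-2 - 0·2) - -2·(0·-2 - 0·-1) + 0·(0·2 - 3·-1)
    = 0·-6 - -2·0 + 0·3
    = 0 + 0 + 0 = 0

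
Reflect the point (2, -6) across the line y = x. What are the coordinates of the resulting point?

Reflection across line y = x: (2, -6) → (-6, 2)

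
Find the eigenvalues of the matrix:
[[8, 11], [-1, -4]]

Characteristic equation: det(A - λI) = 0
λ² - (trace)λ + (det) = 0
trace = 8 + -4 = 4, det = (8)(-4) - (11)(-1) = -21
λ² - (4)λ + (-21) = 0
λ = (4 ± √((4)² - 4·(-21))) / 2 = (4 ± √100) / 2
Solving: λ = -3, 7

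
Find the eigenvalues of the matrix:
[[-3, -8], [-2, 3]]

Characteristic equation: det(A - λI) = 0
λ² - (trace)λ + (det) = 0
trace = -3 + 3 = 0, det = (-3)(3) - (-8)(-2) = -25
λ² - (0)λ + (-25) = 0
λ = (0 ± √((0)² - 4·(-25))) / 2 = (0 ± √100) / 2
Solving: λ = -5, 5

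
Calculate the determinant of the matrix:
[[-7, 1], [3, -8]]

For a 2×2 matrix [[a, b], [c, d]], det = ad - bc
det = (-7)(-8) - (1)(3) = 56 - 3 = 53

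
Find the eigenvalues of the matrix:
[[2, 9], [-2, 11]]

Characteristic equation: det(A - λI) = 0
λ² - (trace)λ + (det) = 0
trace = 2 + 11 = 13, det = (2)(11) - (9)(-2) = 40
λ² - (13)λ + (40) = 0
λ = (13 ± √((13)² - 4·(40))) / 2 = (13 ± √9) / 2
Solving: λ = 5, 8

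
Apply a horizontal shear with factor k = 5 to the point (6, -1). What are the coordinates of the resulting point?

Shear matrix for horizontal shear with factor k = 5:
[[1, 5], [0, 1]]
Result: (6, -1) → (1, -1)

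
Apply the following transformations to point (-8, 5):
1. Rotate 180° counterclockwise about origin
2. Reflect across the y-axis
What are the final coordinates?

Step 1: Rotate 180° → (8, -5)
Step 2: Reflect across y-axis → (-8, -5)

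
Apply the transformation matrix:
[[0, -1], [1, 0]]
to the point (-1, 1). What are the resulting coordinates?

Matrix multiplication:
[[0, -1], [1, 0]] × [-1, 1]ᵀ
= [(0)(-1) + (-1)(1), (1)(-1) + (0)(1)]ᵀ
= [-1, -1]ᵀ
Result: (-1, -1)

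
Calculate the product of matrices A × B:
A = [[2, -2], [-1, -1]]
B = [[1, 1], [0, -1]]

Matrix multiplication:
C[0][0] = 2×1 + -2×0 = 2
C[0][1] = 2×1 + -2×-1 = 4
C[1][0] = -1×1 + -1×0 = -1
C[1][1] = -1×1 + -1×-1 = 0
Result: [[2, 4], [-1, 0]]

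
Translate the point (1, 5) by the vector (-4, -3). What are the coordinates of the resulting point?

Translation by (-4, -3) (homogeneous matrix [[1, 0, -4], [0, 1, -3], [0, 0, 1]]):
x' = 1 + -4 = -3
y' = 5 + -3 = 2
Result: (-3, 2)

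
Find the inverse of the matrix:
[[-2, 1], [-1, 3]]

For [[a,b],[c,d]], inverse = (1/det)·[[d,-b],[-c,a]]
det = (-2)(3) - (1)(-1) = -6 - -1 = -5
Inverse = (1/-5)·[[3, -1], [1, -2]]
= [[-3/5, 1/5], [-1/5, 2/5]]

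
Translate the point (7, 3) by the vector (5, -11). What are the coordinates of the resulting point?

Translation by (5, -11) (homogeneous matrix [[1, 0, 5], [0, 1, -11], [0, 0, 1]]):
x' = 7 + 5 = 12
y' = 3 + -11 = -8
Result: (12, -8)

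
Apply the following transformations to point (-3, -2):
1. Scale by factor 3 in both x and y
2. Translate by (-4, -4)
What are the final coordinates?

Step 1: Scale (-3, -2) by 3 → (-9, -6)
Step 2: Translate by (-4, -4) → (-13, -10)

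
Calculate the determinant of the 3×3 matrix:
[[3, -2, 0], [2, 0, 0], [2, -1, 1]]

Expansion along first row:
det = 3·det([[0,0],[-1,1]]) - -2·det([[2,0],[2,1]]) + 0·det([[2,0],[2,-1]])
    = 3·(0·1 - 0·-1) - -2·(2·1 - 0·2) + 0·(2·-1 - 0·2)
    = 3·0 - -2·2 + 0·-2
    = 0 + 4 + 0 = 4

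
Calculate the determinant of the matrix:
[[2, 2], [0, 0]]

For a 2×2 matrix [[a, b], [c, d]], det = ad - bc
det = (2)(0) - (2)(0) = 0 - 0 = 0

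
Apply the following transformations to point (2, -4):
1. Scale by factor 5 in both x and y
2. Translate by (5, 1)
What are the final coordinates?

Step 1: Scale (2, -4) by 5 → (10, -20)
Step 2: Translate by (5, 1) → (15, -19)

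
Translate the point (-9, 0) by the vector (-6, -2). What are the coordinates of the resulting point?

Translation by (-6, -2) (homogeneous matrix [[1, 0, -6], [0, 1, -2], [0, 0, 1]]):
x' = -9 + -6 = -15
y' = 0 + -2 = -2
Result: (-15, -2)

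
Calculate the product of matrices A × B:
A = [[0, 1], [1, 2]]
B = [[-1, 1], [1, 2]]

Matrix multiplication:
C[0][0] = 0×-1 + 1×1 = 1
C[0][1] = 0×1 + 1×2 = 2
C[1][0] = 1×-1 + 2×1 = 1
C[1][1] = 1×1 + 2×2 = 5
Result: [[1, 2], [1, 5]]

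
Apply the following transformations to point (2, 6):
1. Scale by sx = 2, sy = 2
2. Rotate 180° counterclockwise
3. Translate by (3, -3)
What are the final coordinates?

Step 1: Scale → (4, 12)
Step 2: Rotate 180° → (-4, -12)
Step 3: Translate → (-1, -15)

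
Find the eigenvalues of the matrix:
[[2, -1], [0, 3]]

Characteristic equation: det(A - λI) = 0
λ² - (trace)λ + (det) = 0
trace = 2 + 3 = 5, det = (2)(3) - (-1)(0) = 6
λ² - (5)λ + (6) = 0
λ = (5 ± √((5)² - 4·(6))) / 2 = (5 ± √1) / 2
Solving: λ = 2, 3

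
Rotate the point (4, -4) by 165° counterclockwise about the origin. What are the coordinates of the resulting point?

Rotation matrix for 165°: [[cos 165°, -sin 165°], [sin 165°, cos 165°]] ≈ [[-0.965926, -0.258819], [0.258819, -0.965926]]
[[-0.965926, -0.258819], [0.258819, -0.965926]] × [4, -4]ᵀ ≈ [-2.8284, 4.8990]ᵀ
Result: (-2.8284, 4.8990)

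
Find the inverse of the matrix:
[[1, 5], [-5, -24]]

For [[a,b],[c,d]], inverse = (1/det)·[[d,-b],[-c,a]]
det = (1)(-24) - (5)(-5) = -24 - -25 = 1
Inverse = [[-24, -5], [5, 1]]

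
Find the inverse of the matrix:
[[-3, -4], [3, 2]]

For [[a,b],[c,d]], inverse = (1/det)·[[d,-b],[-c,a]]
det = (-3)(2) - (-4)(3) = -6 - -12 = 6
Inverse = (1/6)·[[2, 4], [-3, -3]]
= [[1/3, 2/3], [-1/2, -1/2]]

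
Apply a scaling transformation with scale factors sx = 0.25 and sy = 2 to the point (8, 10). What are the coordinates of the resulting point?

Scaling matrix:
[[0.25, 0], [0, 2]]
Result: (8 × 0.25, 10 × 2) = (2, 20)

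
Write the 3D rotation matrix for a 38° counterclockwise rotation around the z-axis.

Rotation matrix for counterclockwise 38° around z-axis:
cos(38°) = 0.7880, sin(38°) = 0.6157
Result: [[0.7880, -0.6157, 0], [0.6157, 0.7880, 0], [0, 0, 1]]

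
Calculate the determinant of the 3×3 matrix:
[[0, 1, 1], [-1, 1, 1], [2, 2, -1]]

Expansion along first row:
det = 0·det([[1,1],[2,-1]]) - 1·det([[-1,1],[2,-1]]) + 1·det([[-1,1],[2,2]])
    = 0·(1·-1 - 1·2) - 1·(-1·-1 - 1·2) + 1·(-1·2 - 1·2)
    = 0·-3 - 1·-1 + 1·-4
    = 0 + 1 + -4 = -3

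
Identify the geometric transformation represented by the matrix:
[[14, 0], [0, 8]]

This matrix represents: non-uniform scaling by sx = 14, sy = 8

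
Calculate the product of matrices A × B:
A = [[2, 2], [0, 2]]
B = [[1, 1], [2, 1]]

Matrix multiplication:
C[0][0] = 2×1 + 2×2 = 6
C[0][1] = 2×1 + 2×1 = 4
C[1][0] = 0×1 + 2×2 = 4
C[1][1] = 0×1 + 2×1 = 2
Result: [[6, 4], [4, 2]]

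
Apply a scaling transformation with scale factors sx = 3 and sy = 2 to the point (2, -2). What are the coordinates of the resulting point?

Scaling matrix:
[[3, 0], [0, 2]]
Result: (2 × 3, -2 × 2) = (6, -4)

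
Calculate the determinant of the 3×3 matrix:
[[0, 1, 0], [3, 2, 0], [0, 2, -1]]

Expansion along first row:
det = 0·det([[2,0],[2,-1]]) - 1·det([[3,0],[0,-1]]) + 0·det([[3,2],[0,2]])
    = 0·(2·-1 - 0·2) - 1·(3·-1 - 0·0) + 0·(3·2 - 2·0)
    = 0·-2 - 1·-3 + 0·6
    = 0 + 3 + 0 = 3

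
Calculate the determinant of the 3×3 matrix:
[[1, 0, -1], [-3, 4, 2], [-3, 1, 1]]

Expansion along first row:
det = 1·det([[4,2],[1,1]]) - 0·det([[-3,2],[-3,1]]) + -1·det([[-3,4],[-3,1]])
    = 1·(4·1 - 2·1) - 0·(-3·1 - 2·-3) + -1·(-3·1 - 4·-3)
    = 1·2 - 0·3 + -1·9
    = 2 + 0 + -9 = -7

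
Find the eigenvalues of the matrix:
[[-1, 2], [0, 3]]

Characteristic equation: det(A - λI) = 0
λ² - (trace)λ + (det) = 0
trace = -1 + 3 = 2, det = (-1)(3) - (2)(0) = -3
λ² - (2)λ + (-3) = 0
λ = (2 ± √((2)² - 4·(-3))) / 2 = (2 ± √16) / 2
Solving: λ = -1, 3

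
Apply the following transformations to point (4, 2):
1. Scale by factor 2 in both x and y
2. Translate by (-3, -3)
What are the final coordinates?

Step 1: Scale (4, 2) by 2 → (8, 4)
Step 2: Translate by (-3, -3) → (5, 1)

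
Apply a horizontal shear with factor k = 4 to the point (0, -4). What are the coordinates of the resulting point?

Shear matrix for horizontal shear with factor k = 4:
[[1, 4], [0, 1]]
Result: (0, -4) → (-16, -4)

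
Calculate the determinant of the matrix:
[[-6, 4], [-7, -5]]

For a 2×2 matrix [[a, b], [c, d]], det = ad - bc
det = (-6)(-5) - (4)(-7) = 30 - -28 = 58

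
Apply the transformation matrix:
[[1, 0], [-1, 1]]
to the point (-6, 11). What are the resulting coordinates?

Matrix multiplication:
[[1, 0], [-1, 1]] × [-6, 11]ᵀ
= [(1)(-6) + (0)(11), (-1)(-6) + (1)(11)]ᵀ
= [-6, 17]ᵀ
Result: (-6, 17)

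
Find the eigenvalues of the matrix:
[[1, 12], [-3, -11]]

Characteristic equation: det(A - λI) = 0
λ² - (trace)λ + (det) = 0
trace = 1 + -11 = -10, det = (1)(-11) - (12)(-3) = 25
λ² - (-10)λ + (25) = 0
λ = (-10 ± √((-10)² - 4·(25))) / 2 = (-10 ± √0) / 2
Solving: λ = -5, -5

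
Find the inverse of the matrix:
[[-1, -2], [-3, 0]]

For [[a,b],[c,d]], inverse = (1/det)·[[d,-b],[-c,a]]
det = (-1)(0) - (-2)(-3) = 0 - 6 = -6
Inverse = (1/-6)·[[0, 2], [3, -1]]
= [[0, -1/3], [-1/2, 1/6]]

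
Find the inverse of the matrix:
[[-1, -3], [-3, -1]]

For [[a,b],[c,d]], inverse = (1/det)·[[d,-b],[-c,a]]
det = (-1)(-1) - (-3)(-3) = 1 - 9 = -8
Inverse = (1/-8)·[[-1, 3], [3, -1]]
= [[1/8, -3/8], [-3/8, 1/8]]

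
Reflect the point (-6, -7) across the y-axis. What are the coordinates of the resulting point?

Reflection across y-axis: (-6, -7) → (6, -7)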